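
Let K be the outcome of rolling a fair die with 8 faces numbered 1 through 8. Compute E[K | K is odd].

4

Given K is odd, K is equally likely to be any of {1, 3, 5, 7}.
E[K | K is odd] = (1 + 3 + 5 + 7) / 4 = 4.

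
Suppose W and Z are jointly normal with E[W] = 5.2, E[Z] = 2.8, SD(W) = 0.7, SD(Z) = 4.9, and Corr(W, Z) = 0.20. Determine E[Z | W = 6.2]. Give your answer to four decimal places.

4.2000

The regression of Z on W has slope ρ·σ_Z/σ_W and passes through (μ_W, μ_Z).
E[Z | W=6.2] = 2.8 + (0.20)·(4.9/0.7)·(6.2 − (5.2)) = 2.8 + (1.4)·(1) = 4.2000.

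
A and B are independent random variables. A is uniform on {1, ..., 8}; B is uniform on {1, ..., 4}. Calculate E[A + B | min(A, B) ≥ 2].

8

P(min(A, B) ≥ 2) = 21/32.
Summing (A+B)·P(x,y) over outcomes with min(A, B) ≥ 2 gives 21/4.
E[A + B | min(A, B) ≥ 2] = (21/4) / (21/32) = 8.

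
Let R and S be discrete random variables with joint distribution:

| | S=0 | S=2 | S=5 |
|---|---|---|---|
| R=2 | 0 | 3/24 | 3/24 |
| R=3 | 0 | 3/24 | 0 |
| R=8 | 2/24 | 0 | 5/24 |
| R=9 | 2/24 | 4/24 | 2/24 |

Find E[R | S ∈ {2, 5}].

P(S ∈ {2, 5}) = 5/6.
Summing R·P(R=x,S=y) over the conditioning event gives 115/24.
E[R | S ∈ {2, 5}] = (115/24) / (5/6) = 23/4.

23/4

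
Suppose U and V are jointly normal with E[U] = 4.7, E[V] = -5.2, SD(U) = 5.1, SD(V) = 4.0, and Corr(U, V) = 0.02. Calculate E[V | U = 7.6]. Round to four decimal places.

The regression of V on U has slope ρ·σ_V/σ_U and passes through (μ_U, μ_V).
E[V | U=7.6] = -5.2 + (0.02)·(4.0/5.1)·(7.6 − (4.7)) = -5.2 + (0.015686)·(2.9) = -5.1545.

-5.1545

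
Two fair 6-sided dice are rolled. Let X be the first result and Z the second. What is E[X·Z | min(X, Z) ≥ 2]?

16

P(min(X, Z) ≥ 2) = 25/36.
Summing XZ·P(x,y) over outcomes with min(X, Z) ≥ 2 gives 100/9.
E[X·Z | min(X, Z) ≥ 2] = (100/9) / (25/36) = 16.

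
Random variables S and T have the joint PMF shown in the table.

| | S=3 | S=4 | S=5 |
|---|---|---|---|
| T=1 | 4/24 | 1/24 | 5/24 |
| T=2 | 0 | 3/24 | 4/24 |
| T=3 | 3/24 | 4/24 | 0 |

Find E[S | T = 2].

P(T = 2) = 7/24.
Σ S·P over the event = 4·(3/24) + 5·(4/24) = 4/3.
E[S | T = 2] = (4/3) / (7/24) = 32/7.

32/7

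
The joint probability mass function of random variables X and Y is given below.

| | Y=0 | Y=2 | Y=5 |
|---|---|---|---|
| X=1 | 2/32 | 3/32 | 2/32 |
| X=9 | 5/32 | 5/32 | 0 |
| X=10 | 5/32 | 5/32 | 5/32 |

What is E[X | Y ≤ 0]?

P(Y ≤ 0) = 3/8.
Σ X·P over the event = 1·(2/32) + 9·(5/32) + 10·(5/32) = 97/32.
E[X | Y ≤ 0] = (97/32) / (3/8) = 97/12.

97/12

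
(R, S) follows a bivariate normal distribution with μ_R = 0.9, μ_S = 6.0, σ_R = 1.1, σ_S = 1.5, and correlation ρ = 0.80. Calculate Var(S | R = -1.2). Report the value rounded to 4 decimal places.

The conditional variance in a bivariate normal is σ_S²(1 − ρ²), independent of x.
Var(S | R=-1.2) = (1.5)²·(1 − (0.80)²) = 2.25·0.36 = 0.8100.

0.8100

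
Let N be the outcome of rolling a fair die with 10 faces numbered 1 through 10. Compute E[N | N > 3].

Given N > 3, N is equally likely to be any of {4, 5, 6, 7, 8, 9, 10}.
E[N | N > 3] = (4 + 5 + 6 + 7 + 8 + 9 + 10) / 7 = 7.

7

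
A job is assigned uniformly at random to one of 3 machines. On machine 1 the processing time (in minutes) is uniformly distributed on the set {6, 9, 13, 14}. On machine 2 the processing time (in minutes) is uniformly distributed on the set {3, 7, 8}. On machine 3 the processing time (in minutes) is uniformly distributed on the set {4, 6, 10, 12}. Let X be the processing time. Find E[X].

49/6

E[X | machine 1] = (6+9+13+14)/4 = 21/2.
E[X | machine 2] = (3+7+8)/3 = 6.
E[X | machine 3] = (4+6+10+12)/4 = 8.
By the law of total expectation,
E[X] = (1/3)·(21/2) + (1/3)·(6) + (1/3)·(8) = 49/6.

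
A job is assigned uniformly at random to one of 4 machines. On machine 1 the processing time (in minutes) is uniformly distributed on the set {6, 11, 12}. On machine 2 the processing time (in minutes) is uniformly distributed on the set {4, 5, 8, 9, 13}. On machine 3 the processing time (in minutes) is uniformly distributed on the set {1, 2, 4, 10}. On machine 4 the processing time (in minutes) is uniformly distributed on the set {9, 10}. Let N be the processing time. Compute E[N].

E[N | machine 1] = (6+11+12)/3 = 29/3.
E[N | machine 2] = (4+5+8+9+13)/5 = 39/5.
E[N | machine 3] = (1+2+4+10)/4 = 17/4.
E[N | machine 4] = (9+10)/2 = 19/2.
By the law of total expectation,
E[N] = (1/4)·(29/3) + (1/4)·(39/5) + (1/4)·(17/4) + (1/4)·(19/2) = 1873/240.

1873/240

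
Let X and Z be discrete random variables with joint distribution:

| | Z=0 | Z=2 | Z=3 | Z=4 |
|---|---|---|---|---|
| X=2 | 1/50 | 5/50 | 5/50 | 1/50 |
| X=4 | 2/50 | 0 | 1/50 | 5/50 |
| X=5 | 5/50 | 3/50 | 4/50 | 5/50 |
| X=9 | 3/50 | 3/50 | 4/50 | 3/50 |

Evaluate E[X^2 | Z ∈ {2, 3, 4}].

P(Z ∈ {2, 3, 4}) = 39/50.
Summing X^2·P(X=x,Z=y) over the conditioning event gives 25.
E[X^2 | Z ∈ {2, 3, 4}] = (25) / (39/50) = 1250/39.

1250/39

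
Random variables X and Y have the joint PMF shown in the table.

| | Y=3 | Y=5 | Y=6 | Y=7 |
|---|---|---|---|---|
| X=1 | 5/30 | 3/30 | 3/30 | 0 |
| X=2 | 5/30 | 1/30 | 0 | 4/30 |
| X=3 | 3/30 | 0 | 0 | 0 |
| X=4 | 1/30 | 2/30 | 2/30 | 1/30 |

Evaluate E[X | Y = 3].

P(Y = 3) = 7/15.
Σ X·P over the event = 1·(5/30) + 2·(5/30) + 3·(3/30) + 4·(1/30) = 14/15.
E[X | Y = 3] = (14/15) / (7/15) = 2.

2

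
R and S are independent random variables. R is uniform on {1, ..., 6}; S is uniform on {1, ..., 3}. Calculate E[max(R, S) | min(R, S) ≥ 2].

41/10

Outcomes with min(R, S) ≥ 2: (2,2), (2,3), (3,2), (3,3), (4,2), (4,3), (5,2), (5,3), (6,2), (6,3), each with probability 1/18.
E[max(R, S) | min(R, S) ≥ 2] = (2 + 3 + 3 + 3 + 4 + 4 + 5 + 5 + 6 + 6) / 10 = 41/10.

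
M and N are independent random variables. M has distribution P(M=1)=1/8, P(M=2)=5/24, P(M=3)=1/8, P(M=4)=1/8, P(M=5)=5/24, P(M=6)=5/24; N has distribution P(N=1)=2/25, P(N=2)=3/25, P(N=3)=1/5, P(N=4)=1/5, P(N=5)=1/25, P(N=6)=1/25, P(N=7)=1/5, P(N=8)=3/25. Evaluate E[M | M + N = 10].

P(M + N = 10) = 21/200.
Summing M·P(x,y) over outcomes with M + N = 10 gives 131/300.
E[M | M + N = 10] = (131/300) / (21/200) = 262/63.

262/63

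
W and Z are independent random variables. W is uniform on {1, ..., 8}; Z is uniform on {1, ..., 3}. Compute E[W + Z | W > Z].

P(W > Z) = 3/4.
Summing (W+Z)·P(x,y) over outcomes with W > Z gives 11/2.
E[W + Z | W > Z] = (11/2) / (3/4) = 22/3.

22/3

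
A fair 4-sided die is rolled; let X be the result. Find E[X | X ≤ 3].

2

Given X ≤ 3, X is equally likely to be any of {1, 2, 3}.
E[X | X ≤ 3] = (1 + 2 + 3) / 3 = 2.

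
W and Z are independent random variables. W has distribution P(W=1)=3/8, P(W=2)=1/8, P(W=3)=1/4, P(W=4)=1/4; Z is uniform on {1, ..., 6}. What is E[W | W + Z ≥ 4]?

P(W + Z ≥ 4) = 41/48.
Summing W·P(x,y) over outcomes with W + Z ≥ 4 gives 53/24.
E[W | W + Z ≥ 4] = (53/24) / (41/48) = 106/41.

106/41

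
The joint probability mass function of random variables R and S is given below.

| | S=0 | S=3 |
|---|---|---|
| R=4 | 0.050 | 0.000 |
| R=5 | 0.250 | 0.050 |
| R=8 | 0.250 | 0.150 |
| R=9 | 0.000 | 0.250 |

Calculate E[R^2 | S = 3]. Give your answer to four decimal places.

P(S = 3) = 0.450.
Σ R^2·P over the event = 25·(0.050) + 64·(0.150) + 81·(0.250) = 31.100.
E[R^2 | S = 3] = (31.100) / (0.450) = 69.1111.

69.1111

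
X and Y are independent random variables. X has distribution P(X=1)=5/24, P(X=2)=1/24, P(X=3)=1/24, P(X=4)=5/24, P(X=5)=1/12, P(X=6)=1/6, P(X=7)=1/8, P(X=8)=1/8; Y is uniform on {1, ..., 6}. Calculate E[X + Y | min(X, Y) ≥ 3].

P(min(X, Y) ≥ 3) = 1/2.
Summing (X+Y)·P(x,y) over outcomes with min(X, Y) ≥ 3 gives 61/12.
E[X + Y | min(X, Y) ≥ 3] = (61/12) / (1/2) = 61/6.

61/6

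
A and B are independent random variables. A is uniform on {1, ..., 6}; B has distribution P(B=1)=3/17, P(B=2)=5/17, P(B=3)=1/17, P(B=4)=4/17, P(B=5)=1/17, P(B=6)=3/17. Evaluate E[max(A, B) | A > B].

P(A > B) = 47/102.
Summing max(A,B)·P(x,y) over outcomes with A > B gives 215/102.
E[max(A, B) | A > B] = (215/102) / (47/102) = 215/47.

215/47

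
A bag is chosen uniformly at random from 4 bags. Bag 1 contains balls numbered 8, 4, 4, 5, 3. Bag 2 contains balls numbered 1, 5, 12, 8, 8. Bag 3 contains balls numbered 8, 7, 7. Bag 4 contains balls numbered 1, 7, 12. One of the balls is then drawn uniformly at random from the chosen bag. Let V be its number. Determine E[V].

32/5

E[V | bag 1] = (8+4+4+5+3)/5 = 24/5.
E[V | bag 2] = (1+5+12+8+8)/5 = 34/5.
E[V | bag 3] = (8+7+7)/3 = 22/3.
E[V | bag 4] = (1+7+12)/3 = 20/3.
By the law of total expectation,
E[V] = (1/4)·(24/5) + (1/4)·(34/5) + (1/4)·(22/3) + (1/4)·(20/3) = 32/5.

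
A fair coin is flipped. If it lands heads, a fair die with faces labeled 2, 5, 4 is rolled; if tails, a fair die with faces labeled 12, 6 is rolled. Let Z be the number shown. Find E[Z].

19/3

E[Z | heads] = (2+5+4)/3 = 11/3.
E[Z | tails] = (12+6)/2 = 9.
By the law of total expectation,
E[Z] = (1/2)·(11/3) + (1/2)·(9) = 19/3.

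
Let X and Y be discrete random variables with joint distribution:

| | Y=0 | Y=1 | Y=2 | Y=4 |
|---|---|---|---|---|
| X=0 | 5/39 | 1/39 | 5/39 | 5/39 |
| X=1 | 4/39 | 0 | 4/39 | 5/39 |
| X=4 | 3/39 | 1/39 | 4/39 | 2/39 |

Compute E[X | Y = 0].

P(Y = 0) = 4/13.
Σ X·P over the event = 0·(5/39) + 1·(4/39) + 4·(3/39) = 16/39.
E[X | Y = 0] = (16/39) / (4/13) = 4/3.

4/3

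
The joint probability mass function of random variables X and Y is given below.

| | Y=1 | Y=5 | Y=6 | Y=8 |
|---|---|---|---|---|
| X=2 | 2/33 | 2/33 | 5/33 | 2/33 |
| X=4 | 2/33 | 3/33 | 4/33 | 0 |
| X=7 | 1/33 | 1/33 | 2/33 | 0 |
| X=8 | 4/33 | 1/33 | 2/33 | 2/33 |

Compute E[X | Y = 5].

31/7

P(Y = 5) = 7/33.
Σ X·P over the event = 2·(2/33) + 4·(3/33) + 7·(1/33) + 8·(1/33) = 31/33.
E[X | Y = 5] = (31/33) / (7/33) = 31/7.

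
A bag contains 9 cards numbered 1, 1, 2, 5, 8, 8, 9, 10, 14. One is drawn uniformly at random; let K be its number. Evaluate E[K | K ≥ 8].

P(K ≥ 8) = 5/9.
Σ over the event: 8·2/9 + 9·1/9 + 10·1/9 + 14·1/9 = 49/9.
E[K | K ≥ 8] = (49/9) / (5/9) = 49/5.

49/5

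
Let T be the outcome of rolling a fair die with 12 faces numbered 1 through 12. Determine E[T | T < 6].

3

Given T < 6, T is equally likely to be any of {1, 2, 3, 4, 5}.
E[T | T < 6] = (1 + 2 + 3 + 4 + 5) / 5 = 3.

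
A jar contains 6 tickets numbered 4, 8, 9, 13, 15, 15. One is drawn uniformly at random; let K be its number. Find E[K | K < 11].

7

P(K < 11) = 1/2.
Σ over the event: 4·1/6 + 8·1/6 + 9·1/6 = 7/2.
E[K | K < 11] = (7/2) / (1/2) = 7.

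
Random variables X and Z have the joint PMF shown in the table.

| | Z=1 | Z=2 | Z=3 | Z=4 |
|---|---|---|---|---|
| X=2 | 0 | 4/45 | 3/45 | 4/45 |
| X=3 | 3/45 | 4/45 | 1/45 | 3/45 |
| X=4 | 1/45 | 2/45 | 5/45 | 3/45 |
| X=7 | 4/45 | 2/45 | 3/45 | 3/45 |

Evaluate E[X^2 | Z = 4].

238/13

P(Z = 4) = 13/45.
Σ X^2·P over the event = 4·(4/45) + 9·(3/45) + 16·(3/45) + 49·(3/45) = 238/45.
E[X^2 | Z = 4] = (238/45) / (13/45) = 238/13.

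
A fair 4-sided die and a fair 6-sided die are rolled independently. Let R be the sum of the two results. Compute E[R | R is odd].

6

P(R is odd) = 1/2.
Σ over the event: 3·1/12 + 5·1/6 + 7·1/6 + 9·1/12 = 3.
E[R | R is odd] = (3) / (1/2) = 6.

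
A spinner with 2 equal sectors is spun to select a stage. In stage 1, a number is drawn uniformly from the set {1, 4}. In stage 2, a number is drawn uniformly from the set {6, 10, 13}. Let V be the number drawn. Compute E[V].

E[V | stage 1] = (1+4)/2 = 5/2.
E[V | stage 2] = (6+10+13)/3 = 29/3.
E[V] = (1/2)·(5/2) + (1/2)·(29/3) = 73/12.

73/12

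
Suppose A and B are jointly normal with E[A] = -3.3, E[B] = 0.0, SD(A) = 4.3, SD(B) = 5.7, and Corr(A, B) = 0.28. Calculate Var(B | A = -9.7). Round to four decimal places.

29.9428

Var(B | A=x) = (1 − ρ²)·σ_B².
Var(B | A=-9.7) = (5.7)²·(1 − (0.28)²) = 32.49·0.9216 = 29.9428.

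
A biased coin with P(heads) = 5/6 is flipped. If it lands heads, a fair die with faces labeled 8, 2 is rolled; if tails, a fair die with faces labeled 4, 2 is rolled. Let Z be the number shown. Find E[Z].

14/3

E[Z | heads] = (8+2)/2 = 5.
E[Z | tails] = (4+2)/2 = 3.
By the law of total expectation,
E[Z] = (5/6)·(5) + (1/6)·(3) = 14/3.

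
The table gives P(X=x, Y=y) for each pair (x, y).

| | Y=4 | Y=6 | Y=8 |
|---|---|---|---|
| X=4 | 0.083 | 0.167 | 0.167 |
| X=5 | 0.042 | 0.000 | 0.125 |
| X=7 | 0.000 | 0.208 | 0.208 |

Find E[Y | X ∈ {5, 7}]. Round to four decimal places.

P(X ∈ {5, 7}) = 0.583.
Σ Y·P over the event = 4·(0.042) + 8·(0.125) + 6·(0.208) + 8·(0.208) = 4.080.
E[Y | X ∈ {5, 7}] = (4.080) / (0.583) = 6.9983.

6.9983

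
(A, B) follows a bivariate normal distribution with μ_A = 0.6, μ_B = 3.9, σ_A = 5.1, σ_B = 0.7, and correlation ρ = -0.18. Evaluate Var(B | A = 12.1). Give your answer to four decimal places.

The conditional variance in a bivariate normal is σ_B²(1 − ρ²), independent of x.
Var(B | A=12.1) = (0.7)²·(1 − (-0.18)²) = 0.49·0.9676 = 0.4741.

0.4741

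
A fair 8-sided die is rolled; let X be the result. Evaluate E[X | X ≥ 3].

11/2

Given X ≥ 3, X is equally likely to be any of {3, 4, 5, 6, 7, 8}.
E[X | X ≥ 3] = (3 + 4 + 5 + 6 + 7 + 8) / 6 = 11/2.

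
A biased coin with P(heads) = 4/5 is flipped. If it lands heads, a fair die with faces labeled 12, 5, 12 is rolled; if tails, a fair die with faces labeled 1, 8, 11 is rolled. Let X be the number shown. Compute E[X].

E[X | heads] = (12+5+12)/3 = 29/3.
E[X | tails] = (1+8+11)/3 = 20/3.
E[X] = (4/5)·(29/3) + (1/5)·(20/3) = 136/15.

136/15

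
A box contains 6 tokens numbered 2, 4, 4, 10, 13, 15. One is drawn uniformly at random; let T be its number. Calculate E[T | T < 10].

10/3

P(T < 10) = 1/2.
Σ over the event: 2·1/6 + 4·1/3 = 5/3.
E[T | T < 10] = (5/3) / (1/2) = 10/3.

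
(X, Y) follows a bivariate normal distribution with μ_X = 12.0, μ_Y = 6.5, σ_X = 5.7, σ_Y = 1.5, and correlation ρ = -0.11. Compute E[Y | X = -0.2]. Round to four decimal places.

The regression of Y on X has slope ρ·σ_Y/σ_X and passes through (μ_X, μ_Y).
E[Y | X=-0.2] = 6.5 + (-0.11)·(1.5/5.7)·(-0.2 − (12.0)) = 6.5 + (-0.028947)·(-12.2) = 6.8532.

6.8532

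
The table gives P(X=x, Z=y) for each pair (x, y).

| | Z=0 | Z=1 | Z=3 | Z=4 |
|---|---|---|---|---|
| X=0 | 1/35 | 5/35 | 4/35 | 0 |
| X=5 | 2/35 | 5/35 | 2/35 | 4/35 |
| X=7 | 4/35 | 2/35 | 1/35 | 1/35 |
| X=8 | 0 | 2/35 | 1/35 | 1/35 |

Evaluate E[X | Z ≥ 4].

35/6

P(Z ≥ 4) = 6/35.
Σ X·P over the event = 5·(4/35) + 7·(1/35) + 8·(1/35) = 1.
E[X | Z ≥ 4] = (1) / (6/35) = 35/6.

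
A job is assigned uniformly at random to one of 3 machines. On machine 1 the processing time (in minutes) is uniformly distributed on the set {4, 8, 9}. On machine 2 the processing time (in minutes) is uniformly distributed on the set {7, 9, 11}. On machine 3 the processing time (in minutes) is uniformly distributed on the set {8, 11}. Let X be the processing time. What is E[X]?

17/2

E[X | machine 1] = (4+8+9)/3 = 7.
E[X | machine 2] = (7+9+11)/3 = 9.
E[X | machine 3] = (8+11)/2 = 19/2.
By the law of total expectation,
E[X] = (1/3)·(7) + (1/3)·(9) + (1/3)·(19/2) = 17/2.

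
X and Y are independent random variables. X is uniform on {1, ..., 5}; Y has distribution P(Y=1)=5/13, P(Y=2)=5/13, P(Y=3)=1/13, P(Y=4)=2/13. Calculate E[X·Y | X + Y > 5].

P(X + Y > 5) = 2/5.
Summing XY·P(x,y) over outcomes with X + Y > 5 gives 263/65.
E[X·Y | X + Y > 5] = (263/65) / (2/5) = 263/26.

263/26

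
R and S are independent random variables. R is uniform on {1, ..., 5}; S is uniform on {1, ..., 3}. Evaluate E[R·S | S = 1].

Outcomes with S = 1: (1,1), (2,1), (3,1), (4,1), (5,1), each with probability 1/15.
E[R·S | S = 1] = (1 + 2 + 3 + 4 + 5) / 5 = 3.

3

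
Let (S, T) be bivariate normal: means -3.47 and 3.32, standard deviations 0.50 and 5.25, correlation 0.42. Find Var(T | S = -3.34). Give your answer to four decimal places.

22.7005

For a bivariate normal, Var(T | S=x) = σ_T²(1 − ρ²).
Var(T | S=-3.34) = (5.25)²·(1 − (0.42)²) = 27.5625·0.8236 = 22.7005.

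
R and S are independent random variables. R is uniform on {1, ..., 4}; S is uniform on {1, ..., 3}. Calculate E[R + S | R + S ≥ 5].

17/3

P(R + S ≥ 5) = 1/2.
Summing (R+S)·P(x,y) over outcomes with R + S ≥ 5 gives 17/6.
E[R + S | R + S ≥ 5] = (17/6) / (1/2) = 17/3.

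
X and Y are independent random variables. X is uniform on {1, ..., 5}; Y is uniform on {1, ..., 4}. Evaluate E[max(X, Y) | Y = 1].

3

P(Y = 1) = 1/4.
Summing max(X,Y)·P(x,y) over outcomes with Y = 1 gives 3/4.
E[max(X, Y) | Y = 1] = (3/4) / (1/4) = 3.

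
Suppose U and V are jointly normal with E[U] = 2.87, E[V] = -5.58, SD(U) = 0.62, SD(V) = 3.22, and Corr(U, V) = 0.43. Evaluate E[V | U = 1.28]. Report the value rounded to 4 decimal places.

-9.1308

For a bivariate normal, E[V | U=x] = μ_V + ρ·(σ_V/σ_U)·(x − μ_U).
E[V | U=1.28] = -5.58 + (0.43)·(3.22/0.62)·(1.28 − (2.87)) = -5.58 + (2.2332)·(-1.59) = -9.1308.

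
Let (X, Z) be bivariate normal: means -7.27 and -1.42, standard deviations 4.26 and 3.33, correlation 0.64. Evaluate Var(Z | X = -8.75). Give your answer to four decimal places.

6.5469

For a bivariate normal, Var(Z | X=x) = σ_Z²(1 − ρ²).
Var(Z | X=-8.75) = (3.33)²·(1 − (0.64)²) = 11.0889·0.5904 = 6.5469.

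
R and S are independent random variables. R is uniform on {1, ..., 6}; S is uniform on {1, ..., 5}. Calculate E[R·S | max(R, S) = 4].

Outcomes with max(R, S) = 4: (1,4), (2,4), (3,4), (4,1), (4,2), (4,3), (4,4), each with probability 1/30.
E[R·S | max(R, S) = 4] = (4 + 8 + 12 + 4 + 8 + 12 + 16) / 7 = 64/7.

64/7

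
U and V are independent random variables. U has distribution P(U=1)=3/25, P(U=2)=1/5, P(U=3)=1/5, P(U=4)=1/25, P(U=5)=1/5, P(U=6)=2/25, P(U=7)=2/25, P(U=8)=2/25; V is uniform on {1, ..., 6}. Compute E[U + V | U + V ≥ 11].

P(U + V ≥ 11) = 23/150.
Summing (U+V)·P(x,y) over outcomes with U + V ≥ 11 gives 91/50.
E[U + V | U + V ≥ 11] = (91/50) / (23/150) = 273/23.

273/23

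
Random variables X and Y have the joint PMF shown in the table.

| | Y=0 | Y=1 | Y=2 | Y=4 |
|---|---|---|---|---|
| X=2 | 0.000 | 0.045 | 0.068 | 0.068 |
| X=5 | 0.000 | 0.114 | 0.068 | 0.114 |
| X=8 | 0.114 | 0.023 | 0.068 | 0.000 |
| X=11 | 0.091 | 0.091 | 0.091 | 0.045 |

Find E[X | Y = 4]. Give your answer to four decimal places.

5.2907

P(Y = 4) = 0.227.
Σ X·P over the event = 2·(0.068) + 5·(0.114) + 11·(0.045) = 1.201.
E[X | Y = 4] = (1.201) / (0.227) = 5.2907.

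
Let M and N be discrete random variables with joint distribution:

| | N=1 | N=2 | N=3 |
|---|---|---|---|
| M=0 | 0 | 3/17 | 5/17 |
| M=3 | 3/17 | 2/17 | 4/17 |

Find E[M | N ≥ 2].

P(N ≥ 2) = 14/17.
Summing M·P(M=x,N=y) over the conditioning event gives 18/17.
E[M | N ≥ 2] = (18/17) / (14/17) = 9/7.

9/7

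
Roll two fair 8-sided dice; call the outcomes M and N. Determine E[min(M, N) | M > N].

3

P(M > N) = 7/16.
Summing min(M,N)·P(x,y) over outcomes with M > N gives 21/16.
E[min(M, N) | M > N] = (21/16) / (7/16) = 3.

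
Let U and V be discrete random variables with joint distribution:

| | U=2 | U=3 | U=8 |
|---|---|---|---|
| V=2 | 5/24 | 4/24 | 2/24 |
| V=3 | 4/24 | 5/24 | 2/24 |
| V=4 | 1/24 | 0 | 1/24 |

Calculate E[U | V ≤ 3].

7/2

P(V ≤ 3) = 11/12.
Σ U·P over the event = 2·(5/24) + 2·(4/24) + 3·(4/24) + 3·(5/24) + 8·(2/24) + 8·(2/24) = 77/24.
E[U | V ≤ 3] = (77/24) / (11/12) = 7/2.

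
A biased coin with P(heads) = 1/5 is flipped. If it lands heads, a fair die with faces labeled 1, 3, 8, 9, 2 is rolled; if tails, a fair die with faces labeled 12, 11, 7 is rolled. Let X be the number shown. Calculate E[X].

E[X | heads] = (1+3+8+9+2)/5 = 23/5.
E[X | tails] = (12+11+7)/3 = 10.
By the law of total expectation,
E[X] = (1/5)·(23/5) + (4/5)·(10) = 223/25.

223/25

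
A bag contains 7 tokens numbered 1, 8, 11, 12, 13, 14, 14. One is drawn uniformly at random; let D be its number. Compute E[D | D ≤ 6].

1

P(D ≤ 6) = 1/7.
Σ over the event: 1·1/7 = 1/7.
E[D | D ≤ 6] = (1/7) / (1/7) = 1.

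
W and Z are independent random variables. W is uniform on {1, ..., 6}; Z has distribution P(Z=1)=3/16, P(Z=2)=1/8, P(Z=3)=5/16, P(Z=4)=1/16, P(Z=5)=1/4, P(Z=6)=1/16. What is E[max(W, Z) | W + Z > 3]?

401/88

P(W + Z > 3) = 11/12.
Summing max(W,Z)·P(x,y) over outcomes with W + Z > 3 gives 401/96.
E[max(W, Z) | W + Z > 3] = (401/96) / (11/12) = 401/88.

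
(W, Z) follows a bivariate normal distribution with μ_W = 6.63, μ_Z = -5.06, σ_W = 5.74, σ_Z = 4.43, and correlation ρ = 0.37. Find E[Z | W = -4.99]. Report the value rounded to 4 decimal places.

The regression of Z on W has slope ρ·σ_Z/σ_W and passes through (μ_W, μ_Z).
E[Z | W=-4.99] = -5.06 + (0.37)·(4.43/5.74)·(-4.99 − (6.63)) = -5.06 + (0.28556)·(-11.62) = -8.3782.

-8.3782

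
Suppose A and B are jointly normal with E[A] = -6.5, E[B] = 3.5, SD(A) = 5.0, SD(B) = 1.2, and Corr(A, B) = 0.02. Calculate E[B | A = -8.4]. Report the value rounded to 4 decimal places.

3.4909

E[B | A=x] = μ_B + ρ(σ_B/σ_A)(x − μ_A) for jointly normal variables.
E[B | A=-8.4] = 3.5 + (0.02)·(1.2/5.0)·(-8.4 − (-6.5)) = 3.5 + (0.0048)·(-1.9) = 3.4909.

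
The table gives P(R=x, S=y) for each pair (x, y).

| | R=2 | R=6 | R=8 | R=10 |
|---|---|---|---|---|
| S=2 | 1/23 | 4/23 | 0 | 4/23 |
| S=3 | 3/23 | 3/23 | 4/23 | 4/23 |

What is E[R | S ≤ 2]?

P(S ≤ 2) = 9/23.
Summing R·P(R=x,S=y) over the conditioning event gives 66/23.
E[R | S ≤ 2] = (66/23) / (9/23) = 22/3.

22/3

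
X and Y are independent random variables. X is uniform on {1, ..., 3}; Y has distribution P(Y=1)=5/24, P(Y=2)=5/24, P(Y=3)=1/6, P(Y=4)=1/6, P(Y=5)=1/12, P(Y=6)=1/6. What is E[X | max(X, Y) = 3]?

27/11

P(max(X, Y) = 3) = 11/36.
Summing X·P(x,y) over outcomes with max(X, Y) = 3 gives 3/4.
E[X | max(X, Y) = 3] = (3/4) / (11/36) = 27/11.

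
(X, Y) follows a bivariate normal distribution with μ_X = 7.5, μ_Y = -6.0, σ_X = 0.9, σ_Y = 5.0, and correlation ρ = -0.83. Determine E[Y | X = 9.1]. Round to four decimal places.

-13.3778

E[Y | X=x] = μ_Y + ρ(σ_Y/σ_X)(x − μ_X) for jointly normal variables.
E[Y | X=9.1] = -6.0 + (-0.83)·(5.0/0.9)·(9.1 − (7.5)) = -6.0 + (-4.6111)·(1.6) = -13.3778.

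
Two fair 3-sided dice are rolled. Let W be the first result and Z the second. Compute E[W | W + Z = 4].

Outcomes with W + Z = 4: (1,3), (2,2), (3,1), each with probability 1/9.
E[W | W + Z = 4] = (1 + 2 + 3) / 3 = 2.

2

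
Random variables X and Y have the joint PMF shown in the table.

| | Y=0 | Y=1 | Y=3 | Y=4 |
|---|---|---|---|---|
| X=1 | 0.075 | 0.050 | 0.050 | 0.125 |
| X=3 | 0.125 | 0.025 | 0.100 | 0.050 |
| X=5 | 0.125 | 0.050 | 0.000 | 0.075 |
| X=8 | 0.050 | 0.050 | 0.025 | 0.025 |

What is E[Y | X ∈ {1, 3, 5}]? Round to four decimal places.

P(X ∈ {1, 3, 5}) = 0.850.
Summing Y·P(X=x,Y=y) over the conditioning event gives 1.575.
E[Y | X ∈ {1, 3, 5}] = (1.575) / (0.850) = 1.8529.

1.8529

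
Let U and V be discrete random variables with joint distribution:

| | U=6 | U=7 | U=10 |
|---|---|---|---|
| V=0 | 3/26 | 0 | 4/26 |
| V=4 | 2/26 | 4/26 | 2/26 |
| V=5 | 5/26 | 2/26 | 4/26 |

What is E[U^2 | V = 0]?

508/7

P(V = 0) = 7/26.
Σ U^2·P over the event = 36·(3/26) + 100·(4/26) = 254/13.
E[U^2 | V = 0] = (254/13) / (7/26) = 508/7.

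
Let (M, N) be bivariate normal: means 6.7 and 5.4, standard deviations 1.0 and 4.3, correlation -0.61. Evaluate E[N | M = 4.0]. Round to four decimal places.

12.4821

For a bivariate normal, E[N | M=x] = μ_N + ρ·(σ_N/σ_M)·(x − μ_M).
E[N | M=4.0] = 5.4 + (-0.61)·(4.3/1.0)·(4.0 − (6.7)) = 5.4 + (-2.623)·(-2.7) = 12.4821.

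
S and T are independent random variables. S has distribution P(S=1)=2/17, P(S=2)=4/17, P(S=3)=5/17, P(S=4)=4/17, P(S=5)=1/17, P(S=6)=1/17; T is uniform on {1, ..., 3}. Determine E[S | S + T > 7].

P(S + T > 7) = 1/17.
Summing S·P(x,y) over outcomes with S + T > 7 gives 1/3.
E[S | S + T > 7] = (1/3) / (1/17) = 17/3.

17/3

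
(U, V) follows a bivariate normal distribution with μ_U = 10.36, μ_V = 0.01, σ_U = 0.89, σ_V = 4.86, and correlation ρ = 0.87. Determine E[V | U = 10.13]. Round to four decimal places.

-1.0827

E[V | U=x] = μ_V + ρ(σ_V/σ_U)(x − μ_U) for jointly normal variables.
E[V | U=10.13] = 0.01 + (0.87)·(4.86/0.89)·(10.13 − (10.36)) = 0.01 + (4.7508)·(-0.23) = -1.0827.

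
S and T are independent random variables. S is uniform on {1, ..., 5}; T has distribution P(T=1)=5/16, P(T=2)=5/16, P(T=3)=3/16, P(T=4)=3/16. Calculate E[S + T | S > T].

P(S > T) = 11/20.
Summing (S+T)·P(x,y) over outcomes with S > T gives 63/20.
E[S + T | S > T] = (63/20) / (11/20) = 63/11.

63/11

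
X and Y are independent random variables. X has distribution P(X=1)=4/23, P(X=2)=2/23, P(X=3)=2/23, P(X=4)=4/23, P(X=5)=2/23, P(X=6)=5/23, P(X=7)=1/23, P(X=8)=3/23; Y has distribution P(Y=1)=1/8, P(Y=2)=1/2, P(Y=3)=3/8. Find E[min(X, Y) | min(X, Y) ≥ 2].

317/133

P(min(X, Y) ≥ 2) = 133/184.
Summing min(X,Y)·P(x,y) over outcomes with min(X, Y) ≥ 2 gives 317/184.
E[min(X, Y) | min(X, Y) ≥ 2] = (317/184) / (133/184) = 317/133.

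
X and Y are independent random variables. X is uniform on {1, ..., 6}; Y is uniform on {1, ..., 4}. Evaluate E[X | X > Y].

32/7

P(X > Y) = 7/12.
Summing X·P(x,y) over outcomes with X > Y gives 8/3.
E[X | X > Y] = (8/3) / (7/12) = 32/7.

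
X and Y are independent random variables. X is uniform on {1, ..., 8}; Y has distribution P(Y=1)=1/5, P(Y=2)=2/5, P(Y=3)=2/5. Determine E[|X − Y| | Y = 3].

P(Y = 3) = 2/5.
Summing |X−Y|·P(x,y) over outcomes with Y = 3 gives 9/10.
E[|X − Y| | Y = 3] = (9/10) / (2/5) = 9/4.

9/4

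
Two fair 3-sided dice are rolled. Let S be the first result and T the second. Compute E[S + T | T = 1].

Outcomes with T = 1: (1,1), (2,1), (3,1), each with probability 1/9.
E[S + T | T = 1] = (2 + 3 + 4) / 3 = 3.

3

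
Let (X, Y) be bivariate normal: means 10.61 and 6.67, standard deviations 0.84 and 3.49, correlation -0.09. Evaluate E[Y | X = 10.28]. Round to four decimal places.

6.7934

E[Y | X=x] = μ_Y + ρ(σ_Y/σ_X)(x − μ_X) for jointly normal variables.
E[Y | X=10.28] = 6.67 + (-0.09)·(3.49/0.84)·(10.28 − (10.61)) = 6.67 + (-0.37393)·(-0.33) = 6.7934.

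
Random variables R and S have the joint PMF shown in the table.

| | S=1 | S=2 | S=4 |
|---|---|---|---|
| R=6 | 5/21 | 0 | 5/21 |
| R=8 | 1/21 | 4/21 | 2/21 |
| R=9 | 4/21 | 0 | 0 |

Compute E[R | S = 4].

46/7

P(S = 4) = 1/3.
Σ R·P over the event = 6·(5/21) + 8·(2/21) = 46/21.
E[R | S = 4] = (46/21) / (1/3) = 46/7.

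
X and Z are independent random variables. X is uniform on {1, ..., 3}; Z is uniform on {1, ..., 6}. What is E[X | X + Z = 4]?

2

Outcomes with X + Z = 4: (1,3), (2,2), (3,1), each with probability 1/18.
E[X | X + Z = 4] = (1 + 2 + 3) / 3 = 2.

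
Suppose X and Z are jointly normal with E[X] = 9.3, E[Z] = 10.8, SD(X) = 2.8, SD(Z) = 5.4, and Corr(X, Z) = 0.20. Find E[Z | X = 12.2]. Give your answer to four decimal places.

11.9186

For a bivariate normal, E[Z | X=x] = μ_Z + ρ·(σ_Z/σ_X)·(x − μ_X).
E[Z | X=12.2] = 10.8 + (0.20)·(5.4/2.8)·(12.2 − (9.3)) = 10.8 + (0.38571)·(2.9) = 11.9186.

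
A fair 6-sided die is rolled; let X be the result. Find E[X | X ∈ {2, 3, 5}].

P(X ∈ {2, 3, 5}) = 1/2.
Σ over the event: 2·1/6 + 3·1/6 + 5·1/6 = 5/3.
E[X | X ∈ {2, 3, 5}] = (5/3) / (1/2) = 10/3.

10/3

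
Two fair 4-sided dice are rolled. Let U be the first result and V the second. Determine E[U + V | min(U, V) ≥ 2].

Outcomes with min(U, V) ≥ 2: (2,2), (2,3), (2,4), (3,2), (3,3), (3,4), (4,2), (4,3), (4,4), each with probability 1/16.
E[U + V | min(U, V) ≥ 2] = (4 + 5 + 6 + 5 + 6 + 7 + 6 + 7 + 8) / 9 = 6.

6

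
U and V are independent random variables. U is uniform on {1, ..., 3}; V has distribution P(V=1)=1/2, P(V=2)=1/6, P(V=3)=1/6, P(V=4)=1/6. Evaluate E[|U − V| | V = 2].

2/3

P(V = 2) = 1/6.
Summing |U−V|·P(x,y) over outcomes with V = 2 gives 1/9.
E[|U − V| | V = 2] = (1/9) / (1/6) = 2/3.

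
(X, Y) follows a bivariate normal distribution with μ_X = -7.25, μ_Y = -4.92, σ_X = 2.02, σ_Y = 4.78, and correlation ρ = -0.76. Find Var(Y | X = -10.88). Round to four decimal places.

9.6512

Var(Y | X=x) = (1 − ρ²)·σ_Y².
Var(Y | X=-10.88) = (4.78)²·(1 − (-0.76)²) = 22.8484·0.4224 = 9.6512.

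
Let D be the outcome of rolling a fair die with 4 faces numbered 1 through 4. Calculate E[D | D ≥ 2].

3

Given D ≥ 2, D is equally likely to be any of {2, 3, 4}.
E[D | D ≥ 2] = (2 + 3 + 4) / 3 = 3.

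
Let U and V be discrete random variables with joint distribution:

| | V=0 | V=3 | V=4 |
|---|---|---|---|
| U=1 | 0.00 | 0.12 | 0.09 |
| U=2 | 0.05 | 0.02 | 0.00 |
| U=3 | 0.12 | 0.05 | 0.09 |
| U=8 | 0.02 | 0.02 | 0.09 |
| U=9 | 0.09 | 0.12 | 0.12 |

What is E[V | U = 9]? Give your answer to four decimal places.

P(U = 9) = 0.33.
Summing V·P(U=x,V=y) over the conditioning event gives 0.84.
E[V | U = 9] = (0.84) / (0.33) = 2.5455.

2.5455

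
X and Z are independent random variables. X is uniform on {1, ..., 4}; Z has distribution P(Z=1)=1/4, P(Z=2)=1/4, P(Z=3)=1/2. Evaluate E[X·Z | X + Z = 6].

26/3

P(X + Z = 6) = 3/16.
Summing XZ·P(x,y) over outcomes with X + Z = 6 gives 13/8.
E[X·Z | X + Z = 6] = (13/8) / (3/16) = 26/3.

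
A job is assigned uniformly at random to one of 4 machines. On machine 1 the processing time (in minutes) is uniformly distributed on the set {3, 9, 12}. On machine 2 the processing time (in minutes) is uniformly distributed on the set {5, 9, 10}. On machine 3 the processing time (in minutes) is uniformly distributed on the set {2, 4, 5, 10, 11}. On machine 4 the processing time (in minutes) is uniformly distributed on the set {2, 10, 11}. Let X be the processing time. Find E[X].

E[X | machine 1] = (3+9+12)/3 = 8.
E[X | machine 2] = (5+9+10)/3 = 8.
E[X | machine 3] = (2+4+5+10+11)/5 = 32/5.
E[X | machine 4] = (2+10+11)/3 = 23/3.
By the law of total expectation,
E[X] = (1/4)·(8) + (1/4)·(8) + (1/4)·(32/5) + (1/4)·(23/3) = 451/60.

451/60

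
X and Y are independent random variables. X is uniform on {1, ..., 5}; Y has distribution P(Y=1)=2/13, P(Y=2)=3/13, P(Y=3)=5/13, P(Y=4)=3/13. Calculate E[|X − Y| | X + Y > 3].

P(X + Y > 3) = 58/65.
Summing |X−Y|·P(x,y) over outcomes with X + Y > 3 gives 87/65.
E[|X − Y| | X + Y > 3] = (87/65) / (58/65) = 3/2.

3/2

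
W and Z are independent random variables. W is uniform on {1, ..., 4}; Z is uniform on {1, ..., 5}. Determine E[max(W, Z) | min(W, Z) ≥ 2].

P(min(W, Z) ≥ 2) = 3/5.
Summing max(W,Z)·P(x,y) over outcomes with min(W, Z) ≥ 2 gives 23/10.
E[max(W, Z) | min(W, Z) ≥ 2] = (23/10) / (3/5) = 23/6.

23/6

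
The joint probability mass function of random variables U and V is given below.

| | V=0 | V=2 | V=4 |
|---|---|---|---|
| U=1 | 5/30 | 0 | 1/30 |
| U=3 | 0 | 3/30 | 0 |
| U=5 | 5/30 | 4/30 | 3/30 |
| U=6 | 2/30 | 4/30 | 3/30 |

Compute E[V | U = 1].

P(U = 1) = 1/5.
Σ V·P over the event = 0·(5/30) + 4·(1/30) = 2/15.
E[V | U = 1] = (2/15) / (1/5) = 2/3.

2/3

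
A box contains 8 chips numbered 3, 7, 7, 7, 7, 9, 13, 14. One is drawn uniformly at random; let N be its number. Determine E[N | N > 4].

P(N > 4) = 7/8.
Σ over the event: 7·1/2 + 9·1/8 + 13·1/8 + 14·1/8 = 8.
E[N | N > 4] = (8) / (7/8) = 64/7.

64/7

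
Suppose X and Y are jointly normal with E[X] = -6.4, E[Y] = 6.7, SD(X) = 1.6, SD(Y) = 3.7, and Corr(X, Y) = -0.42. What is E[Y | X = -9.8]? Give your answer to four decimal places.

10.0023

The regression of Y on X has slope ρ·σ_Y/σ_X and passes through (μ_X, μ_Y).
E[Y | X=-9.8] = 6.7 + (-0.42)·(3.7/1.6)·(-9.8 − (-6.4)) = 6.7 + (-0.97125)·(-3.4) = 10.0023.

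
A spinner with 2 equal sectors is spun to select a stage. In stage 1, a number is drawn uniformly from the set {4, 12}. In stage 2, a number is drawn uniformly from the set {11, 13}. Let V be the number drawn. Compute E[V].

10

E[V | stage 1] = (4+12)/2 = 8.
E[V | stage 2] = (11+13)/2 = 12.
By the law of total expectation,
E[V] = (1/2)·(8) + (1/2)·(12) = 10.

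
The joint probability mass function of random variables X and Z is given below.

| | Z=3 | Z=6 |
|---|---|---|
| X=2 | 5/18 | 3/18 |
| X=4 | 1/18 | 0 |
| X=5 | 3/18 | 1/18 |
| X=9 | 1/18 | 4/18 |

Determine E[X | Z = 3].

19/5

P(Z = 3) = 5/9.
Σ X·P over the event = 2·(5/18) + 4·(1/18) + 5·(3/18) + 9·(1/18) = 19/9.
E[X | Z = 3] = (19/9) / (5/9) = 19/5.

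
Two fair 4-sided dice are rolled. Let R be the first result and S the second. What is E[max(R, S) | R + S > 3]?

P(R + S > 3) = 13/16.
Summing max(R,S)·P(x,y) over outcomes with R + S > 3 gives 45/16.
E[max(R, S) | R + S > 3] = (45/16) / (13/16) = 45/13.

45/13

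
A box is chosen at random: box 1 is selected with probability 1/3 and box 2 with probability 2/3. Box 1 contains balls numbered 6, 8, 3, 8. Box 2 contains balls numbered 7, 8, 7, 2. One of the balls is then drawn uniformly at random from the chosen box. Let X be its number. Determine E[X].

E[X | box 1] = (6+8+3+8)/4 = 25/4.
E[X | box 2] = (7+8+7+2)/4 = 6.
E[X] = (1/3)·(25/4) + (2/3)·(6) = 73/12.

73/12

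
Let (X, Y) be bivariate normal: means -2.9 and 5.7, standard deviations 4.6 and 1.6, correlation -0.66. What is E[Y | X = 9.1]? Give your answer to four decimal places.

2.9452

The regression of Y on X has slope ρ·σ_Y/σ_X and passes through (μ_X, μ_Y).
E[Y | X=9.1] = 5.7 + (-0.66)·(1.6/4.6)·(9.1 − (-2.9)) = 5.7 + (-0.22957)·(12) = 2.9452.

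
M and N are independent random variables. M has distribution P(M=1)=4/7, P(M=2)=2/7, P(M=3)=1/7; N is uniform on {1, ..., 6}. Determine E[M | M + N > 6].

P(M + N > 6) = 11/42.
Summing M·P(x,y) over outcomes with M + N > 6 gives 1/2.
E[M | M + N > 6] = (1/2) / (11/42) = 21/11.

21/11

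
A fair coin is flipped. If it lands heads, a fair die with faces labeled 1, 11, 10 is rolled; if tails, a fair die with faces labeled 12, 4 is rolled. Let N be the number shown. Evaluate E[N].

E[N | heads] = (1+11+10)/3 = 22/3.
E[N | tails] = (12+4)/2 = 8.
E[N] = (1/2)·(22/3) + (1/2)·(8) = 23/3.

23/3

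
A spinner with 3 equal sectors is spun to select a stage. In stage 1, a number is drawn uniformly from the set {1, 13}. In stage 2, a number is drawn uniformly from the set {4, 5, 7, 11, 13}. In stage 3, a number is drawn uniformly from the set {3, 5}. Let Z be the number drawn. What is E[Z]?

E[Z | stage 1] = (1+13)/2 = 7.
E[Z | stage 2] = (4+5+7+11+13)/5 = 8.
E[Z | stage 3] = (3+5)/2 = 4.
E[Z] = (1/3)·(7) + (1/3)·(8) + (1/3)·(4) = 19/3.

19/3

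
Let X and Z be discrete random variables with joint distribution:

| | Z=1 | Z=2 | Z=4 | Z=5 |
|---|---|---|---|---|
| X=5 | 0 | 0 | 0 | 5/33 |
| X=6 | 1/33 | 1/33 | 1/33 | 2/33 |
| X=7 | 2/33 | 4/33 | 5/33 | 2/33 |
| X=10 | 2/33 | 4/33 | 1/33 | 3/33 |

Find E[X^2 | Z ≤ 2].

69

P(Z ≤ 2) = 14/33.
Σ X^2·P over the event = 36·(1/33) + 36·(1/33) + 49·(2/33) + 49·(4/33) + 100·(2/33) + 100·(4/33) = 322/11.
E[X^2 | Z ≤ 2] = (322/11) / (14/33) = 69.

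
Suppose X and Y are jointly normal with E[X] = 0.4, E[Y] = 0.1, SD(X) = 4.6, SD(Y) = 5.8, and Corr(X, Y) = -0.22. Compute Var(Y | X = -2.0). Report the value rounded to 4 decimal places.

32.0118

Var(Y | X=x) = (1 − ρ²)·σ_Y².
Var(Y | X=-2.0) = (5.8)²·(1 − (-0.22)²) = 33.64·0.9516 = 32.0118.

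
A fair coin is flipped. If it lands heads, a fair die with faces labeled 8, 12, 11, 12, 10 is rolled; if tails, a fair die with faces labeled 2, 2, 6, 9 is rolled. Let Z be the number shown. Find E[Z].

307/40

E[Z | heads] = (8+12+11+12+10)/5 = 53/5.
E[Z | tails] = (2+2+6+9)/4 = 19/4.
By the law of total expectation,
E[Z] = (1/2)·(53/5) + (1/2)·(19/4) = 307/40.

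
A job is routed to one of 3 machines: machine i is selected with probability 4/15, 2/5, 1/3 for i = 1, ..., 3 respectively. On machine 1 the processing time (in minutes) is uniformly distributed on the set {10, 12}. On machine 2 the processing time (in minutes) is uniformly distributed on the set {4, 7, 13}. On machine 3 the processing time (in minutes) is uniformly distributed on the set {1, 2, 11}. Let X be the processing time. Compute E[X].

346/45

E[X | machine 1] = (10+12)/2 = 11.
E[X | machine 2] = (4+7+13)/3 = 8.
E[X | machine 3] = (1+2+11)/3 = 14/3.
By the law of total expectation,
E[X] = (4/15)·(11) + (2/5)·(8) + (1/3)·(14/3) = 346/45.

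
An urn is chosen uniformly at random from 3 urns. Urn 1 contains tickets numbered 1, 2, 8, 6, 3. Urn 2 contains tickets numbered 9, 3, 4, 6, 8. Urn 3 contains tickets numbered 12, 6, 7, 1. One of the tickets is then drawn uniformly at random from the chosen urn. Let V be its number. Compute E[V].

11/2

E[V | urn 1] = (1+2+8+6+3)/5 = 4.
E[V | urn 2] = (9+3+4+6+8)/5 = 6.
E[V | urn 3] = (12+6+7+1)/4 = 13/2.
E[V] = (1/3)·(4) + (1/3)·(6) + (1/3)·(13/2) = 11/2.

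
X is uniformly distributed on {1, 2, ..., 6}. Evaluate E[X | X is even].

4

Given X is even, X is equally likely to be any of {2, 4, 6}.
E[X | X is even] = (2 + 4 + 6) / 3 = 4.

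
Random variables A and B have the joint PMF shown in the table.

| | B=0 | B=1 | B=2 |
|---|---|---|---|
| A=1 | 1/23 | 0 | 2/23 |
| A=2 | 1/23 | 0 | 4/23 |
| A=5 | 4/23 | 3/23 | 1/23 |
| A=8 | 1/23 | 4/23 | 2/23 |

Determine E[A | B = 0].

31/7

P(B = 0) = 7/23.
Summing A·P(A=x,B=y) over the conditioning event gives 31/23.
E[A | B = 0] = (31/23) / (7/23) = 31/7.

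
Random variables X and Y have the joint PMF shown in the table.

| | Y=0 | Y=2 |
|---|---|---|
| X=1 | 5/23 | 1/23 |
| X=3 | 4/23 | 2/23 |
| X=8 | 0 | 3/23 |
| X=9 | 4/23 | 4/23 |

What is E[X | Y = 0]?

P(Y = 0) = 13/23.
Σ X·P over the event = 1·(5/23) + 3·(4/23) + 9·(4/23) = 53/23.
E[X | Y = 0] = (53/23) / (13/23) = 53/13.

53/13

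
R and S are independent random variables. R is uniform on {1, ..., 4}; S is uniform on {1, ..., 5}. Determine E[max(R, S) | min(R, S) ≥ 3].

25/6

P(min(R, S) ≥ 3) = 3/10.
Summing max(R,S)·P(x,y) over outcomes with min(R, S) ≥ 3 gives 5/4.
E[max(R, S) | min(R, S) ≥ 3] = (5/4) / (3/10) = 25/6.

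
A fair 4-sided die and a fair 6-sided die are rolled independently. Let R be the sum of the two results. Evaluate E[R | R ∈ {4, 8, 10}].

46/7

P(R ∈ {4, 8, 10}) = 7/24.
Σ over the event: 4·1/8 + 8·1/8 + 10·1/24 = 23/12.
E[R | R ∈ {4, 8, 10}] = (23/12) / (7/24) = 46/7.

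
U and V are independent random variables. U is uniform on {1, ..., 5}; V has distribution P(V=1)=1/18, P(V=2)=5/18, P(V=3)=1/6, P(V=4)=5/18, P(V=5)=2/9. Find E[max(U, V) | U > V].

21/5

P(U > V) = 1/3.
Summing max(U,V)·P(x,y) over outcomes with U > V gives 7/5.
E[max(U, V) | U > V] = (7/5) / (1/3) = 21/5.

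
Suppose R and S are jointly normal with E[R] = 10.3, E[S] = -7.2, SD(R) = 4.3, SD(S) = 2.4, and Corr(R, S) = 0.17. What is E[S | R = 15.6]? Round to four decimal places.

-6.6971

The regression of S on R has slope ρ·σ_S/σ_R and passes through (μ_R, μ_S).
E[S | R=15.6] = -7.2 + (0.17)·(2.4/4.3)·(15.6 − (10.3)) = -7.2 + (0.094884)·(5.3) = -6.6971.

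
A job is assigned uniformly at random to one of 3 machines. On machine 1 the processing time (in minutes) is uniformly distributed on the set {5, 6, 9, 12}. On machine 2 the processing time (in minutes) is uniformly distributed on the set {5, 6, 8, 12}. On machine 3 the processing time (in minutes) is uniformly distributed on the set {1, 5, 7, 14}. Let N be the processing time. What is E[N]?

15/2

E[N | machine 1] = (5+6+9+12)/4 = 8.
E[N | machine 2] = (5+6+8+12)/4 = 31/4.
E[N | machine 3] = (1+5+7+14)/4 = 27/4.
E[N] = (1/3)·(8) + (1/3)·(31/4) + (1/3)·(27/4) = 15/2.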